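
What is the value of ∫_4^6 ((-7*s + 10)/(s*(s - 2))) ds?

Factor the denominator: s**2 - 2*s = s(s - 2).
Partial fractions: (-7*s + 10)/(s*(s - 2)) = -5/s - 2/(s - 2).
An antiderivative is F(s) = -5*log(s) - 2*log(s - 2).
Then F(6) - F(4) = (-9*log(2) - 5*log(3)) - (-12*log(2)) = -5*log(3) + 3*log(2).

-5*log(3) + 3*log(2)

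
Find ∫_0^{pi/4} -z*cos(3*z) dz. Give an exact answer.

Integrate by parts once (u = z, dv = -cos(3*z) dz).
An antiderivative is F(z) = -z*sin(3*z)/3 - cos(3*z)/9.
Then F(pi/4) - F(0) = (sqrt(2)*(4 - 3*pi)/72) - (-1/9) = -sqrt(2)*pi/24 + sqrt(2)/18 + 1/9.

-sqrt(2)*pi/24 + sqrt(2)/18 + 1/9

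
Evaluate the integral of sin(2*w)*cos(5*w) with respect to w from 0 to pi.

-4/21

Use the identity sin(2*w)cos(5*w) = [sin(7*w) + sin(-3*w)]/2.
An antiderivative is F(w) = cos(3*w)/6 - cos(7*w)/14.
Then F(pi) - F(0) = (-2/21) - (2/21) = -4/21.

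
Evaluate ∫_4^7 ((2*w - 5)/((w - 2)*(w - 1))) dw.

Factor the denominator: w**2 - 3*w + 2 = (w - 1)(w - 2).
Partial fractions: (2*w - 5)/((w - 2)*(w - 1)) = 3/(w - 1) - 1/(w - 2).
An antiderivative is F(w) = -log(w - 2) + 3*log(w - 1).
Then F(7) - F(4) = (-log(5) + 3*log(2) + 3*log(3)) - (log(27/2)) = log(16/5).

log(16/5)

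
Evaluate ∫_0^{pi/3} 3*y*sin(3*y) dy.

pi/3

Integrate by parts once (u = y, dv = 3*sin(3*y) dy).
An antiderivative is F(y) = -y*cos(3*y) + sin(3*y)/3.
Then F(pi/3) - F(0) = (pi/3) - (0) = pi/3.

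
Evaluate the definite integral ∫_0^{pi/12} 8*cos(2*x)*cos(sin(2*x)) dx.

4*sin(1/2)

Let u = sin(2*x), so du = 2*cos(2*x) dx. When x = 0, u = 0; when x = pi/12, u = 1/2.
The integral becomes 4·∫ cos(u) du from 0 to 1/2, with antiderivative 4*sin(u).
Back in x: F(x) = 4*sin(sin(2*x)).
Then F(pi/12) - F(0) = (4*sin(1/2)) - (0) = 4*sin(1/2).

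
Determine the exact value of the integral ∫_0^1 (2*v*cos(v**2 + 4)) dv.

sin(5) - sin(4)

Let u = v**2 + 4, so du = 2*v dv. When v = 0, u = 4; when v = 1, u = 5.
The integral becomes ∫ cos(u) du from 4 to 5, with antiderivative sin(u).
Back in v: F(v) = sin(v**2 + 4).
Then F(1) - F(0) = (sin(5)) - (sin(4)) = sin(5) - sin(4).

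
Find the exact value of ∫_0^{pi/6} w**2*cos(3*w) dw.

Integrate by parts twice (u = w^2, dv = cos(3*w) dw).
An antiderivative is F(w) = w**2*sin(3*w)/3 + 2*w*cos(3*w)/9 - 2*sin(3*w)/27.
Then F(pi/6) - F(0) = (-2/27 + pi**2/108) - (0) = -2/27 + pi**2/108.

-2/27 + pi**2/108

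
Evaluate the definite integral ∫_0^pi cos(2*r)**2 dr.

pi/2

Use the identity cos^2(2*r) = (1 + cos(4*r))/2.
An antiderivative is F(r) = r/2 + sin(4*r)/8.
Then F(pi) - F(0) = (pi/2) - (0) = pi/2.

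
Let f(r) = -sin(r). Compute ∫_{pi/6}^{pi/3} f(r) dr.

1/2 - sqrt(3)/2

An antiderivative is F(r) = cos(r).
Then F(pi/3) - F(pi/6) = (1/2) - (sqrt(3)/2) = 1/2 - sqrt(3)/2.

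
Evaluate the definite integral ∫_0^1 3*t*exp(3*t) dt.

1/3 + 2*exp(3)/3

Integrate by parts once (u = t, dv = 3*exp(3*t) dt).
An antiderivative is F(t) = (3*t - 1)*exp(3*t)/3.
Then F(1) - F(0) = (2*exp(3)/3) - (-1/3) = 1/3 + 2*exp(3)/3.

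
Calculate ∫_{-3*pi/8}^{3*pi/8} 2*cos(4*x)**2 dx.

Use the identity cos^2(4*x) = (1 + cos(8*x))/2.
An antiderivative is F(x) = x + sin(8*x)/8.
Then F(3*pi/8) - F(-3*pi/8) = (3*pi/8) - (-3*pi/8) = 3*pi/4.

3*pi/4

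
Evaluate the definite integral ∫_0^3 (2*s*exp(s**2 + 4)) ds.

-exp(4) + exp(13)

Let u = s**2 + 4, so du = 2*s ds. When s = 0, u = 4; when s = 3, u = 13.
The integral becomes ∫ exp(u) du from 4 to 13, with antiderivative exp(u).
Back in s: F(s) = exp(s**2 + 4).
Then F(3) - F(0) = (exp(13)) - (exp(4)) = -exp(4) + exp(13).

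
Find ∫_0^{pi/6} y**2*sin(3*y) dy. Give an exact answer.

Integrate by parts twice (u = y^2, dv = sin(3*y) dy).
An antiderivative is F(y) = -y**2*cos(3*y)/3 + 2*y*sin(3*y)/9 + 2*cos(3*y)/27.
Then F(pi/6) - F(0) = (pi/27) - (2/27) = -2/27 + pi/27.

-2/27 + pi/27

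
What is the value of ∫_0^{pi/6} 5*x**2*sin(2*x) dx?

-5/8 - 5*pi**2/144 + 5*sqrt(3)*pi/24

Integrate by parts twice (u = x^2, dv = 5*sin(2*x) dx).
An antiderivative is F(x) = -5*x**2*cos(2*x)/2 + 5*x*sin(2*x)/2 + 5*cos(2*x)/4.
Then F(pi/6) - F(0) = (-5*pi**2/144 + 5/8 + 5*sqrt(3)*pi/24) - (5/4) = -5/8 - 5*pi**2/144 + 5*sqrt(3)*pi/24.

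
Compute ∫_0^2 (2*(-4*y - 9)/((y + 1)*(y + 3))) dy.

-3*log(5) - 2*log(3)

Factor the denominator: y**2 + 4*y + 3 = (y + 3)(y + 1).
Partial fractions: 2*(-4*y - 9)/((y + 1)*(y + 3)) = -3/(y + 3) - 5/(y + 1).
An antiderivative is F(y) = -5*log(y + 1) - 3*log(y + 3).
Then F(2) - F(0) = (-5*log(3) - 3*log(5)) - (-log(27)) = -3*log(5) - 2*log(3).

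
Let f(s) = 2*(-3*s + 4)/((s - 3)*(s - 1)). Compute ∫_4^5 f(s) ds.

Factor the denominator: s**2 - 4*s + 3 = (s - 1)(s - 3).
Partial fractions: 2*(-3*s + 4)/((s - 3)*(s - 1)) = -1/(s - 1) - 5/(s - 3).
An antiderivative is F(s) = -5*log(s - 3) - log(s - 1).
Then F(5) - F(4) = (-7*log(2)) - (-log(3)) = -7*log(2) + log(3).

-7*log(2) + log(3)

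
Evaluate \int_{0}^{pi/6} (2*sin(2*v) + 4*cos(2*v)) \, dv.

1/2 + sqrt(3)

An antiderivative is F(v) = 2*sin(2*v) - cos(2*v).
Then F(pi/6) - F(0) = (-1/2 + sqrt(3)) - (-1) = 1/2 + sqrt(3).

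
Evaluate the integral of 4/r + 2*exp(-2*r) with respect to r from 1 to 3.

-exp(-6) + exp(-2) + 4*log(3)

An antiderivative is F(r) = 4*log(r) - exp(-2*r).
Then F(3) - F(1) = (-exp(-6) + 4*log(3)) - (-exp(-2)) = -exp(-6) + exp(-2) + 4*log(3).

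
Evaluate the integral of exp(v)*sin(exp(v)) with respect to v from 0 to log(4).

Let u = exp(v), so du = exp(v) dv. When v = 0, u = 1; when v = log(4), u = 4.
The integral becomes ∫ sin(u) du from 1 to 4, with antiderivative -cos(u).
Back in v: F(v) = -cos(exp(v)).
Then F(log(4)) - F(0) = (-cos(4)) - (-cos(1)) = cos(1) - cos(4).

cos(1) - cos(4)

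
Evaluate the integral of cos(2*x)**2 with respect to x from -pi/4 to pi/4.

pi/4

Use the identity cos^2(2*x) = (1 + cos(4*x))/2.
An antiderivative is F(x) = x/2 + sin(4*x)/8.
Then F(pi/4) - F(-pi/4) = (pi/8) - (-pi/8) = pi/4.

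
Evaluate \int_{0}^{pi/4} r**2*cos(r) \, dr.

sqrt(2)*(-32 + pi**2 + 8*pi)/32

Integrate by parts twice (u = r^2, dv = cos(r) dr).
An antiderivative is F(r) = r**2*sin(r) + 2*r*cos(r) - 2*sin(r).
Then F(pi/4) - F(0) = (sqrt(2)*(-32 + pi**2 + 8*pi)/32) - (0) = sqrt(2)*(-32 + pi**2 + 8*pi)/32.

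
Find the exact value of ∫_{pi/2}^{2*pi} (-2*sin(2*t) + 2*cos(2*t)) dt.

An antiderivative is F(t) = sin(2*t) + cos(2*t).
Then F(2*pi) - F(pi/2) = (1) - (-1) = 2.

2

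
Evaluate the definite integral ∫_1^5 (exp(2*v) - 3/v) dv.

An antiderivative is F(v) = exp(2*v)/2 - 3*log(v).
Then F(5) - F(1) = (-3*log(5) + exp(10)/2) - (exp(2)/2) = -3*log(5) - exp(2)/2 + exp(10)/2.

-3*log(5) - exp(2)/2 + exp(10)/2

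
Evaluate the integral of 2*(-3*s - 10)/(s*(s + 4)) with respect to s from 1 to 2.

Factor the denominator: s**2 + 4*s = (s + 4)s.
Partial fractions: 2*(-3*s - 10)/(s*(s + 4)) = -1/(s + 4) - 5/s.
An antiderivative is F(s) = -5*log(s) - log(s + 4).
Then F(2) - F(1) = (-6*log(2) - log(3)) - (-log(5)) = -6*log(2) - log(3) + log(5).

-6*log(2) - log(3) + log(5)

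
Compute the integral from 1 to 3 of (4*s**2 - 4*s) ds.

By the power rule, an antiderivative is F(s) = 4*s**3/3 - 2*s**2.
Then F(3) - F(1) = (18) - (-2/3) = 56/3.

56/3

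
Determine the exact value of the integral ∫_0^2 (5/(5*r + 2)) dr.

Let u = 5*r + 2, so du = 5 dr. When r = 0, u = 2; when r = 2, u = 12.
The integral becomes ∫ 1/u du from 2 to 12, with antiderivative log(u).
Back in r: F(r) = log(5*r + 2).
Then F(2) - F(0) = (log(12)) - (log(2)) = log(6).

log(6)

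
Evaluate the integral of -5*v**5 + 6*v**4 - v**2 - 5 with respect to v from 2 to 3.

-3123/10

By the power rule, an antiderivative is F(v) = -5*v**6/6 + 6*v**5/5 - v**3/3 - 5*v.
Then F(3) - F(2) = (-3399/10) - (-138/5) = -3123/10.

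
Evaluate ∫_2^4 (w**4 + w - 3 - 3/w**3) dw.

By the power rule, an antiderivative is F(w) = w**5/5 + w**2/2 - 3*w + 3/(2*w**2).
Then F(4) - F(2) = (32143/160) - (111/40) = 31699/160.

31699/160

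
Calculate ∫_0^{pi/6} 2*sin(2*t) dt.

1/2

An antiderivative is F(t) = -cos(2*t).
Then F(pi/6) - F(0) = (-1/2) - (-1) = 1/2.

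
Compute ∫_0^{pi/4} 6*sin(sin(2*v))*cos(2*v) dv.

Let u = sin(2*v), so du = 2*cos(2*v) dv. When v = 0, u = 0; when v = pi/4, u = 1.
The integral becomes 3·∫ sin(u) du from 0 to 1, with antiderivative -3*cos(u).
Back in v: F(v) = -3*cos(sin(2*v)).
Then F(pi/4) - F(0) = (-3*cos(1)) - (-3) = 3 - 3*cos(1).

3 - 3*cos(1)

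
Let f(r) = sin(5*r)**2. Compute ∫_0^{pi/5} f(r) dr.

Use the identity sin^2(5*r) = (1 - cos(10*r))/2.
An antiderivative is F(r) = r/2 - sin(10*r)/20.
Then F(pi/5) - F(0) = (pi/10) - (0) = pi/10.

pi/10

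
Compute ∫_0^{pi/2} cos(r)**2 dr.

pi/4

Use the identity cos^2(r) = (1 + cos(2*r))/2.
An antiderivative is F(r) = r/2 + sin(2*r)/4.
Then F(pi/2) - F(0) = (pi/4) - (0) = pi/4.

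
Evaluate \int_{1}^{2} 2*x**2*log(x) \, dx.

-14/9 + 16*log(2)/3

Integrate by parts once (u = ln x, dv = 2*x**2 dx).
An antiderivative is F(x) = 2*x**3*(3*log(x) - 1)/9.
Then F(2) - F(1) = (-16/9 + 16*log(2)/3) - (-2/9) = -14/9 + 16*log(2)/3.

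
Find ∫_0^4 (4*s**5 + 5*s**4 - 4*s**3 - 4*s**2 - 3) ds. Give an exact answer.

By the power rule, an antiderivative is F(s) = 2*s**6/3 + s**5 - s**4 - 4*s**3/3 - 3*s.
Then F(4) - F(0) = (10204/3) - (0) = 10204/3.

10204/3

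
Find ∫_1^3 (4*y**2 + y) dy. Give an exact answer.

By the power rule, an antiderivative is F(y) = 4*y**3/3 + y**2/2.
Then F(3) - F(1) = (81/2) - (11/6) = 116/3.

116/3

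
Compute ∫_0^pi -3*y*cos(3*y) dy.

Integrate by parts once (u = y, dv = -3*cos(3*y) dy).
An antiderivative is F(y) = -y*sin(3*y) - cos(3*y)/3.
Then F(pi) - F(0) = (1/3) - (-1/3) = 2/3.

2/3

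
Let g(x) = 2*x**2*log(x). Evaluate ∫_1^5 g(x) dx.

Integrate by parts once (u = ln x, dv = 2*x**2 dx).
An antiderivative is F(x) = 2*x**3*(3*log(x) - 1)/9.
Then F(5) - F(1) = (-250/9 + 250*log(5)/3) - (-2/9) = -248/9 + 250*log(5)/3.

-248/9 + 250*log(5)/3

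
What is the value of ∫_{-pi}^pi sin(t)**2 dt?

Use the identity sin^2(t) = (1 - cos(2*t))/2.
An antiderivative is F(t) = t/2 - sin(2*t)/4.
Then F(pi) - F(-pi) = (pi/2) - (-pi/2) = pi.

pi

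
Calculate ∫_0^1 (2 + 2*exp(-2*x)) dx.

An antiderivative is F(x) = 2*x - exp(-2*x).
Then F(1) - F(0) = (2 - exp(-2)) - (-1) = 3 - exp(-2).

3 - exp(-2)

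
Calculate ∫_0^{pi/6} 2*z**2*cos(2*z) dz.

Integrate by parts twice (u = z^2, dv = 2*cos(2*z) dz).
An antiderivative is F(z) = z**2*sin(2*z) + z*cos(2*z) - sin(2*z)/2.
Then F(pi/6) - F(0) = (-sqrt(3)/4 + sqrt(3)*pi**2/72 + pi/12) - (0) = -sqrt(3)/4 + sqrt(3)*pi**2/72 + pi/12.

-sqrt(3)/4 + sqrt(3)*pi**2/72 + pi/12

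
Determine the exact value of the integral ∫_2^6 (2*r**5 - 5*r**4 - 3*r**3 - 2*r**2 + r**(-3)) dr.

60193/9

By the power rule, an antiderivative is F(r) = r**6/3 - r**5 - 3*r**4/4 - 2*r**3/3 - 1/(2*r**2).
Then F(6) - F(2) = (479519/72) - (-225/8) = 60193/9.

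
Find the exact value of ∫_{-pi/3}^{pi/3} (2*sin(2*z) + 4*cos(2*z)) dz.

An antiderivative is F(z) = 2*sin(2*z) - cos(2*z).
Then F(pi/3) - F(-pi/3) = (1/2 + sqrt(3)) - (1/2 - sqrt(3)) = 2*sqrt(3).

2*sqrt(3)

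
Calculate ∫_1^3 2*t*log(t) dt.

-4 + 9*log(3)

Integrate by parts once (u = ln t, dv = 2*t dt).
An antiderivative is F(t) = t**2*(2*log(t) - 1)/2.
Then F(3) - F(1) = (-9/2 + 9*log(3)) - (-1/2) = -4 + 9*log(3).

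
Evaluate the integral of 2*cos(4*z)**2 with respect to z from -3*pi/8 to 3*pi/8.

3*pi/4

Use the identity cos^2(4*z) = (1 + cos(8*z))/2.
An antiderivative is F(z) = z + sin(8*z)/8.
Then F(3*pi/8) - F(-3*pi/8) = (3*pi/8) - (-3*pi/8) = 3*pi/4.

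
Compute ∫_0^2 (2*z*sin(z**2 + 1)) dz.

Let u = z**2 + 1, so du = 2*z dz. When z = 0, u = 1; when z = 2, u = 5.
The integral becomes ∫ sin(u) du from 1 to 5, with antiderivative -cos(u).
Back in z: F(z) = -cos(z**2 + 1).
Then F(2) - F(0) = (-cos(5)) - (-cos(1)) = -cos(5) + cos(1).

-cos(5) + cos(1)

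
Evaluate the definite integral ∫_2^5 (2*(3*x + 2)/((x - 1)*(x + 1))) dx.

Factor the denominator: x**2 - 1 = (x + 1)(x - 1).
Partial fractions: 2*(3*x + 2)/((x - 1)*(x + 1)) = 1/(x + 1) + 5/(x - 1).
An antiderivative is F(x) = 5*log(x - 1) + log(x + 1).
Then F(5) - F(2) = (log(3) + 11*log(2)) - (log(3)) = 11*log(2).

11*log(2)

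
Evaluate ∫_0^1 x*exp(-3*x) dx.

(-4 + exp(3))*exp(-3)/9

Integrate by parts once (u = x, dv = exp(-3*x) dx).
An antiderivative is F(x) = (-3*x - 1)*exp(-3*x)/9.
Then F(1) - F(0) = (-4*exp(-3)/9) - (-1/9) = (-4 + exp(3))*exp(-3)/9.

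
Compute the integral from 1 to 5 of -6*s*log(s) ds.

36 - 75*log(5)

Integrate by parts once (u = ln s, dv = -6*s ds).
An antiderivative is F(s) = -3*s**2*(2*log(s) - 1)/2.
Then F(5) - F(1) = (75/2 - 75*log(5)) - (3/2) = 36 - 75*log(5).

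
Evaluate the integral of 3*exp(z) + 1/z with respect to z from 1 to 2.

-3*exp(1) + log(2) + 3*exp(2)

An antiderivative is F(z) = 3*exp(z) + log(z).
Then F(2) - F(1) = (log(2) + 3*exp(2)) - (3*exp(1)) = -3*exp(1) + log(2) + 3*exp(2).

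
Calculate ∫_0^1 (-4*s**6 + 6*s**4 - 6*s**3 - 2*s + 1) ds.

-61/70

By the power rule, an antiderivative is F(s) = -4*s**7/7 + 6*s**5/5 - 3*s**4/2 - s**2 + s.
Then F(1) - F(0) = (-61/70) - (0) = -61/70.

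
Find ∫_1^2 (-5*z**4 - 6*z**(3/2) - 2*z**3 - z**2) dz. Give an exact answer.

By the power rule, an antiderivative is F(z) = -12*z**(5/2)/5 - z**5 - z**4/2 - z**3/3.
Then F(2) - F(1) = (-128/3 - 48*sqrt(2)/5) - (-127/30) = -1153/30 - 48*sqrt(2)/5.

-1153/30 - 48*sqrt(2)/5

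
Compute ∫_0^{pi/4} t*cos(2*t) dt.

-1/4 + pi/8

Integrate by parts once (u = t, dv = cos(2*t) dt).
An antiderivative is F(t) = t*sin(2*t)/2 + cos(2*t)/4.
Then F(pi/4) - F(0) = (pi/8) - (1/4) = -1/4 + pi/8.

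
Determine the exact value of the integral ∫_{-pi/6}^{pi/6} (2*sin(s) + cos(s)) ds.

An antiderivative is F(s) = sin(s) - 2*cos(s).
Then F(pi/6) - F(-pi/6) = (1/2 - sqrt(3)) - (-sqrt(3) - 1/2) = 1.

1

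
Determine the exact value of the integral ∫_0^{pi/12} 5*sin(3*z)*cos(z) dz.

25/16 - 5*sqrt(3)/8

Use the identity sin(3*z)cos(z) = [sin(4*z) + sin(2*z)]/2.
An antiderivative is F(z) = -5*cos(2*z)/4 - 5*cos(4*z)/8.
Then F(pi/12) - F(0) = (-5*sqrt(3)/8 - 5/16) - (-15/8) = 25/16 - 5*sqrt(3)/8.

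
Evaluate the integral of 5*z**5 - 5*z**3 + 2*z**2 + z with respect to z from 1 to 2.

By the power rule, an antiderivative is F(z) = 5*z**6/6 - 5*z**4/4 + 2*z**3/3 + z**2/2.
Then F(2) - F(1) = (122/3) - (3/4) = 479/12.

479/12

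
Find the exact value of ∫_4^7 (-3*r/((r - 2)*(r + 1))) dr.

-log(10)

Factor the denominator: r**2 - r - 2 = (r + 1)(r - 2).
Partial fractions: -3*r/((r - 2)*(r + 1)) = -1/(r + 1) - 2/(r - 2).
An antiderivative is F(r) = -2*log(r - 2) - log(r + 1).
Then F(7) - F(4) = (-2*log(5) - 3*log(2)) - (-log(20)) = -log(10).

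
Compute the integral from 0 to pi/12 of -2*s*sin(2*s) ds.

Integrate by parts once (u = s, dv = -2*sin(2*s) ds).
An antiderivative is F(s) = s*cos(2*s) - sin(2*s)/2.
Then F(pi/12) - F(0) = (-1/4 + sqrt(3)*pi/24) - (0) = -1/4 + sqrt(3)*pi/24.

-1/4 + sqrt(3)*pi/24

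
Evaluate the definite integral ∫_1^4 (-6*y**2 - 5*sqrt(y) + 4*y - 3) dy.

-385/3

By the power rule, an antiderivative is F(y) = -10*y**(3/2)/3 - 2*y**3 + 2*y**2 - 3*y.
Then F(4) - F(1) = (-404/3) - (-19/3) = -385/3.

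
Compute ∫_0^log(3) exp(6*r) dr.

364/3

Let u = exp(r), so du = exp(r) dr. When r = 0, u = 1; when r = log(3), u = 3.
The integral becomes ∫ u**5 du from 1 to 3, with antiderivative u**6/6.
Back in r: F(r) = exp(6*r)/6.
Then F(log(3)) - F(0) = (243/2) - (1/6) = 364/3.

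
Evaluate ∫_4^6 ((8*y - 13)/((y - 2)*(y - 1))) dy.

-5*log(3) + 3*log(2) + 5*log(5)

Factor the denominator: y**2 - 3*y + 2 = (y - 1)(y - 2).
Partial fractions: (8*y - 13)/((y - 2)*(y - 1)) = 5/(y - 1) + 3/(y - 2).
An antiderivative is F(y) = 3*log(y - 2) + 5*log(y - 1).
Then F(6) - F(4) = (6*log(2) + 5*log(5)) - (3*log(2) + 5*log(3)) = -5*log(3) + 3*log(2) + 5*log(5).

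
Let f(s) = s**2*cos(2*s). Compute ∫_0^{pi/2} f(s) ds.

-pi/4

Integrate by parts twice (u = s^2, dv = cos(2*s) ds).
An antiderivative is F(s) = s**2*sin(2*s)/2 + s*cos(2*s)/2 - sin(2*s)/4.
Then F(pi/2) - F(0) = (-pi/4) - (0) = -pi/4.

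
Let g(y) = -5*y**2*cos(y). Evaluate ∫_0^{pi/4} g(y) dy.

Integrate by parts twice (u = y^2, dv = -5*cos(y) dy).
An antiderivative is F(y) = -5*y**2*sin(y) - 10*y*cos(y) + 10*sin(y).
Then F(pi/4) - F(0) = (5*sqrt(2)*(-8*pi - pi**2 + 32)/32) - (0) = 5*sqrt(2)*(-8*pi - pi**2 + 32)/32.

5*sqrt(2)*(-8*pi - pi**2 + 32)/32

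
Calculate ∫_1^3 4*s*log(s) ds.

-8 + 18*log(3)

Integrate by parts once (u = ln s, dv = 4*s ds).
An antiderivative is F(s) = s**2*(2*log(s) - 1).
Then F(3) - F(1) = (-9 + 18*log(3)) - (-1) = -8 + 18*log(3).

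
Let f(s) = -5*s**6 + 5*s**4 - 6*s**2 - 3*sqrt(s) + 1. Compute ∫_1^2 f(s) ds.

By the power rule, an antiderivative is F(s) = -5*s**7/7 + s**5 - 2*s**(3/2) - 2*s**3 + s.
Then F(2) - F(1) = (-514/7 - 4*sqrt(2)) - (-19/7) = -495/7 - 4*sqrt(2).

-495/7 - 4*sqrt(2)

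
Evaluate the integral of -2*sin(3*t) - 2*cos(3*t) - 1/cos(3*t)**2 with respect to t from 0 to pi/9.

An antiderivative is F(t) = -2*sin(3*t)/3 + 2*cos(3*t)/3 - tan(3*t)/3.
Then F(pi/9) - F(0) = (1/3 - 2*sqrt(3)/3) - (2/3) = -2*sqrt(3)/3 - 1/3.

-2*sqrt(3)/3 - 1/3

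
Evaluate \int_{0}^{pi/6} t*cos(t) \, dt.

-1 + pi/12 + sqrt(3)/2

Integrate by parts once (u = t, dv = cos(t) dt).
An antiderivative is F(t) = t*sin(t) + cos(t).
Then F(pi/6) - F(0) = (pi/12 + sqrt(3)/2) - (1) = -1 + pi/12 + sqrt(3)/2.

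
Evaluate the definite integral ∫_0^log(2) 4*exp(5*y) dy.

Let u = exp(y), so du = exp(y) dy. When y = 0, u = 1; when y = log(2), u = 2.
The integral becomes 4·∫ u**4 du from 1 to 2, with antiderivative 4*u**5/5.
Back in y: F(y) = 4*exp(5*y)/5.
Then F(log(2)) - F(0) = (128/5) - (4/5) = 124/5.

124/5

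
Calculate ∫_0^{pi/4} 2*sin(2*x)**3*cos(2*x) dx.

Let u = sin(2*x), so du = 2*cos(2*x) dx. When x = 0, u = 0; when x = pi/4, u = 1.
The integral becomes ∫ u**3 du from 0 to 1, with antiderivative u**4/4.
Back in x: F(x) = sin(2*x)**4/4.
Then F(pi/4) - F(0) = (1/4) - (0) = 1/4.

1/4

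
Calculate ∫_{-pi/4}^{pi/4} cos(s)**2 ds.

1/2 + pi/4

Use the identity cos^2(s) = (1 + cos(2*s))/2.
An antiderivative is F(s) = s/2 + sin(2*s)/4.
Then F(pi/4) - F(-pi/4) = (1/4 + pi/8) - (-pi/8 - 1/4) = 1/2 + pi/4.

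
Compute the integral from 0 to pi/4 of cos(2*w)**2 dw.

Use the identity cos^2(2*w) = (1 + cos(4*w))/2.
An antiderivative is F(w) = w/2 + sin(4*w)/8.
Then F(pi/4) - F(0) = (pi/8) - (0) = pi/8.

pi/8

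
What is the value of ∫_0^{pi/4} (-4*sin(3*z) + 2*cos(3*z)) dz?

-4/3 - sqrt(2)/3

An antiderivative is F(z) = 2*sin(3*z)/3 + 4*cos(3*z)/3.
Then F(pi/4) - F(0) = (-sqrt(2)/3) - (4/3) = -4/3 - sqrt(2)/3.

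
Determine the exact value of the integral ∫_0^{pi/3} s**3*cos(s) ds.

Integrate by parts 3 times (u = s^3, dv = cos(s) ds).
An antiderivative is F(s) = s**3*sin(s) + 3*s**2*cos(s) - 6*s*sin(s) - 6*cos(s).
Then F(pi/3) - F(0) = (-sqrt(3)*pi - 3 + sqrt(3)*pi**3/54 + pi**2/6) - (-6) = -sqrt(3)*pi + sqrt(3)*pi**3/54 + pi**2/6 + 3.

-sqrt(3)*pi + sqrt(3)*pi**3/54 + pi**2/6 + 3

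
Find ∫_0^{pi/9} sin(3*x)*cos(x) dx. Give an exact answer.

-cos(2*pi/9)/4 - sin(pi/18)/8 + 3/8

Use the identity sin(3*x)cos(x) = [sin(4*x) + sin(2*x)]/2.
An antiderivative is F(x) = -cos(2*x)/4 - cos(4*x)/8.
Then F(pi/9) - F(0) = (-cos(2*pi/9)/4 - sin(pi/18)/8) - (-3/8) = -cos(2*pi/9)/4 - sin(pi/18)/8 + 3/8.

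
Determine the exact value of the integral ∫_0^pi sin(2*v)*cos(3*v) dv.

Use the identity sin(2*v)cos(3*v) = [sin(5*v) + sin(-v)]/2.
An antiderivative is F(v) = cos(v)/2 - cos(5*v)/10.
Then F(pi) - F(0) = (-2/5) - (2/5) = -4/5.

-4/5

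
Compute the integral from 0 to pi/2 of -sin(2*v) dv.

-1

An antiderivative is F(v) = cos(2*v)/2.
Then F(pi/2) - F(0) = (-1/2) - (1/2) = -1.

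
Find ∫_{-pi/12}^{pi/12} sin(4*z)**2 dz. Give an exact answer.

Use the identity sin^2(4*z) = (1 - cos(8*z))/2.
An antiderivative is F(z) = z/2 - sin(8*z)/16.
Then F(pi/12) - F(-pi/12) = (-sqrt(3)/32 + pi/24) - (-pi/24 + sqrt(3)/32) = -sqrt(3)/16 + pi/12.

-sqrt(3)/16 + pi/12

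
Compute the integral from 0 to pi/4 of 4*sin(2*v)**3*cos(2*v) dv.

1/2

Let u = sin(2*v), so du = 2*cos(2*v) dv. When v = 0, u = 0; when v = pi/4, u = 1.
The integral becomes 2·∫ u**3 du from 0 to 1, with antiderivative u**4/2.
Back in v: F(v) = sin(2*v)**4/2.
Then F(pi/4) - F(0) = (1/2) - (0) = 1/2.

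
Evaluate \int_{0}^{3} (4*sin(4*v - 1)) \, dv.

Let u = 4*v - 1, so du = 4 dv. When v = 0, u = -1; when v = 3, u = 11.
The integral becomes ∫ sin(u) du from -1 to 11, with antiderivative -cos(u).
Back in v: F(v) = -cos(4*v - 1).
Then F(3) - F(0) = (-cos(11)) - (-cos(1)) = -cos(11) + cos(1).

-cos(11) + cos(1)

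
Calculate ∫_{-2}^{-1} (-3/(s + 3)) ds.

An antiderivative is F(s) = -3*log(s + 3).
Then F(-1) - F(-2) = (-log(8)) - (0) = -log(8).

-log(8)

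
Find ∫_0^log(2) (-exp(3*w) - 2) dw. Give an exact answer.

An antiderivative is F(w) = -exp(3*w)/3 - 2*w.
Then F(log(2)) - F(0) = (-8/3 - log(4)) - (-1/3) = -7/3 - log(4).

-7/3 - log(4)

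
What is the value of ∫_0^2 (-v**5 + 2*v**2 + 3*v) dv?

2/3

By the power rule, an antiderivative is F(v) = -v**6/6 + 2*v**3/3 + 3*v**2/2.
Then F(2) - F(0) = (2/3) - (0) = 2/3.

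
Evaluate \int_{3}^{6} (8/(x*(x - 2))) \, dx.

Factor the denominator: x**2 - 2*x = x(x - 2).
Partial fractions: 8/(x*(x - 2)) = -4/x + 4/(x - 2).
An antiderivative is F(x) = -4*log(x) + 4*log(x - 2).
Then F(6) - F(3) = (log(16/81)) - (-log(81)) = log(16).

log(16)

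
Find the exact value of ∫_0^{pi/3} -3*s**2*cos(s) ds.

Integrate by parts twice (u = s^2, dv = -3*cos(s) ds).
An antiderivative is F(s) = -3*s**2*sin(s) - 6*s*cos(s) + 6*sin(s).
Then F(pi/3) - F(0) = (-pi - sqrt(3)*pi**2/6 + 3*sqrt(3)) - (0) = -pi - sqrt(3)*pi**2/6 + 3*sqrt(3).

-pi - sqrt(3)*pi**2/6 + 3*sqrt(3)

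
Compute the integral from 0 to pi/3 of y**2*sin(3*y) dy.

Integrate by parts twice (u = y^2, dv = sin(3*y) dy).
An antiderivative is F(y) = -y**2*cos(3*y)/3 + 2*y*sin(3*y)/9 + 2*cos(3*y)/27.
Then F(pi/3) - F(0) = (-2/27 + pi**2/27) - (2/27) = -4/27 + pi**2/27.

-4/27 + pi**2/27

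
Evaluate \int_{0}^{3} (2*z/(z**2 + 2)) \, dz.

log(11/2)

Let u = z**2 + 2, so du = 2*z dz. When z = 0, u = 2; when z = 3, u = 11.
The integral becomes ∫ 1/u du from 2 to 11, with antiderivative log(u).
Back in z: F(z) = log(z**2 + 2).
Then F(3) - F(0) = (log(11)) - (log(2)) = log(11/2).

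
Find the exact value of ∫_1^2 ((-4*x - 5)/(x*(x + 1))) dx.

log(3/64)

Factor the denominator: x**2 + x = (x + 1)x.
Partial fractions: (-4*x - 5)/(x*(x + 1)) = 1/(x + 1) - 5/x.
An antiderivative is F(x) = -5*log(x) + log(x + 1).
Then F(2) - F(1) = (log(3/32)) - (log(2)) = log(3/64).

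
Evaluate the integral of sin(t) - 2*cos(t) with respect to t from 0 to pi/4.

1 - 3*sqrt(2)/2

An antiderivative is F(t) = -2*sin(t) - cos(t).
Then F(pi/4) - F(0) = (-3*sqrt(2)/2) - (-1) = 1 - 3*sqrt(2)/2.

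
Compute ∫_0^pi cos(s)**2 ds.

Use the identity cos^2(s) = (1 + cos(2*s))/2.
An antiderivative is F(s) = s/2 + sin(2*s)/4.
Then F(pi) - F(0) = (pi/2) - (0) = pi/2.

pi/2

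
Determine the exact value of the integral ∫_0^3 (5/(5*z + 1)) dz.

log(16)

Let u = 5*z + 1, so du = 5 dz. When z = 0, u = 1; when z = 3, u = 16.
The integral becomes ∫ 1/u du from 1 to 16, with antiderivative log(u).
Back in z: F(z) = log(5*z + 1).
Then F(3) - F(0) = (log(16)) - (0) = log(16).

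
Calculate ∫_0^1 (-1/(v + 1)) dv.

-log(2)

An antiderivative is F(v) = -log(v + 1).
Then F(1) - F(0) = (-log(2)) - (0) = -log(2).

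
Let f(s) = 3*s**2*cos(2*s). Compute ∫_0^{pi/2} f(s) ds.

Integrate by parts twice (u = s^2, dv = 3*cos(2*s) ds).
An antiderivative is F(s) = 3*s**2*sin(2*s)/2 + 3*s*cos(2*s)/2 - 3*sin(2*s)/4.
Then F(pi/2) - F(0) = (-3*pi/4) - (0) = -3*pi/4.

-3*pi/4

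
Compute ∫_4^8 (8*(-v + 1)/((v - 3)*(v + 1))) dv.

Factor the denominator: v**2 - 2*v - 3 = (v + 1)(v - 3).
Partial fractions: 8*(-v + 1)/((v - 3)*(v + 1)) = -4/(v + 1) - 4/(v - 3).
An antiderivative is F(v) = -4*log(v - 3) - 4*log(v + 1).
Then F(8) - F(4) = (-8*log(3) - 4*log(5)) - (-4*log(5)) = -8*log(3).

-8*log(3)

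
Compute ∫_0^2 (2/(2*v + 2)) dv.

log(3)

An antiderivative is F(v) = log(2*v + 2).
Then F(2) - F(0) = (log(6)) - (log(2)) = log(3).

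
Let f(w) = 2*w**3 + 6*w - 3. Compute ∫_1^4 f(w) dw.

327/2

By the power rule, an antiderivative is F(w) = w**4/2 + 3*w**2 - 3*w.
Then F(4) - F(1) = (164) - (1/2) = 327/2.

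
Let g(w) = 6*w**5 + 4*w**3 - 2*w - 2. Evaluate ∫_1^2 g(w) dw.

73

By the power rule, an antiderivative is F(w) = w**6 + w**4 - w**2 - 2*w.
Then F(2) - F(1) = (72) - (-1) = 73.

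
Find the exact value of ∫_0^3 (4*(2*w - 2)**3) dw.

Let u = 2*w - 2, so du = 2 dw. When w = 0, u = -2; when w = 3, u = 4.
The integral becomes 2·∫ u**3 du from -2 to 4, with antiderivative u**4/2.
Back in w: F(w) = (2*w - 2)**4/2.
Then F(3) - F(0) = (128) - (8) = 120.

120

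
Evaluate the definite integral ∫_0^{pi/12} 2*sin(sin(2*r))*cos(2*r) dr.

1 - cos(1/2)

Let u = sin(2*r), so du = 2*cos(2*r) dr. When r = 0, u = 0; when r = pi/12, u = 1/2.
The integral becomes ∫ sin(u) du from 0 to 1/2, with antiderivative -cos(u).
Back in r: F(r) = -cos(sin(2*r)).
Then F(pi/12) - F(0) = (-cos(1/2)) - (-1) = 1 - cos(1/2).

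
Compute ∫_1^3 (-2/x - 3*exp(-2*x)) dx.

-2*log(3) - 3*exp(-2)/2 + 3*exp(-6)/2

An antiderivative is F(x) = -2*log(x) + 3*exp(-2*x)/2.
Then F(3) - F(1) = (-2*log(3) + 3*exp(-6)/2) - (3*exp(-2)/2) = -2*log(3) - 3*exp(-2)/2 + 3*exp(-6)/2.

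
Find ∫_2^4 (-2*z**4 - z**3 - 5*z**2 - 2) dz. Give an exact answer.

-8312/15

By the power rule, an antiderivative is F(z) = -2*z**5/5 - z**4/4 - 5*z**3/3 - 2*z.
Then F(4) - F(2) = (-8824/15) - (-512/15) = -8312/15.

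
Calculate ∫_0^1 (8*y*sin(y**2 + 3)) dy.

4*cos(3) - 4*cos(4)

Let u = y**2 + 3, so du = 2*y dy. When y = 0, u = 3; when y = 1, u = 4.
The integral becomes 4·∫ sin(u) du from 3 to 4, with antiderivative -4*cos(u).
Back in y: F(y) = -4*cos(y**2 + 3).
Then F(1) - F(0) = (-4*cos(4)) - (-4*cos(3)) = 4*cos(3) - 4*cos(4).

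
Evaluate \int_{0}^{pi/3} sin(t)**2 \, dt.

-sqrt(3)/8 + pi/6

Use the identity sin^2(t) = (1 - cos(2*t))/2.
An antiderivative is F(t) = t/2 - sin(2*t)/4.
Then F(pi/3) - F(0) = (-sqrt(3)/8 + pi/6) - (0) = -sqrt(3)/8 + pi/6.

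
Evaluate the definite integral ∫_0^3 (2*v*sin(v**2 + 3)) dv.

Let u = v**2 + 3, so du = 2*v dv. When v = 0, u = 3; when v = 3, u = 12.
The integral becomes ∫ sin(u) du from 3 to 12, with antiderivative -cos(u).
Back in v: F(v) = -cos(v**2 + 3).
Then F(3) - F(0) = (-cos(12)) - (-cos(3)) = cos(3) - cos(12).

cos(3) - cos(12)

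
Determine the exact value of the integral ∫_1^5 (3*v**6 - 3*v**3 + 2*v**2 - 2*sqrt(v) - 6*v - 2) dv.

231124/7 - 20*sqrt(5)/3

By the power rule, an antiderivative is F(v) = 3*v**7/7 - 3*v**4/4 - 4*v**(3/2)/3 + 2*v**3/3 - 3*v**2 - 2*v.
Then F(5) - F(1) = (2772985/84 - 20*sqrt(5)/3) - (-503/84) = 231124/7 - 20*sqrt(5)/3.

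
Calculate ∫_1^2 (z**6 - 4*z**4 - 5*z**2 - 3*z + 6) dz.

By the power rule, an antiderivative is F(z) = z**7/7 - 4*z**5/5 - 5*z**3/3 - 3*z**2/2 + 6*z.
Then F(2) - F(1) = (-1538/105) - (457/210) = -3533/210.

-3533/210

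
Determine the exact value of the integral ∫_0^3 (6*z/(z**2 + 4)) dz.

Let u = z**2 + 4, so du = 2*z dz. When z = 0, u = 4; when z = 3, u = 13.
The integral becomes 3·∫ 1/u du from 4 to 13, with antiderivative 3*log(u).
Back in z: F(z) = 3*log(z**2 + 4).
Then F(3) - F(0) = (3*log(13)) - (log(64)) = -6*log(2) + 3*log(13).

-6*log(2) + 3*log(13)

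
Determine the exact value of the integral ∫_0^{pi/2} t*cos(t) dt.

-1 + pi/2

Integrate by parts once (u = t, dv = cos(t) dt).
An antiderivative is F(t) = t*sin(t) + cos(t).
Then F(pi/2) - F(0) = (pi/2) - (1) = -1 + pi/2.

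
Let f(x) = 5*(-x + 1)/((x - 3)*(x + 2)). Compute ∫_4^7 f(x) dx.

Factor the denominator: x**2 - x - 6 = (x + 2)(x - 3).
Partial fractions: 5*(-x + 1)/((x - 3)*(x + 2)) = -3/(x + 2) - 2/(x - 3).
An antiderivative is F(x) = -2*log(x - 3) - 3*log(x + 2).
Then F(7) - F(4) = (-6*log(3) - 4*log(2)) - (-3*log(3) - 3*log(2)) = -log(54).

-log(54)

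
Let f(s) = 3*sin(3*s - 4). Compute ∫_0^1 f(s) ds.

cos(4) - cos(1)

Let u = 3*s - 4, so du = 3 ds. When s = 0, u = -4; when s = 1, u = -1.
The integral becomes ∫ sin(u) du from -4 to -1, with antiderivative -cos(u).
Back in s: F(s) = -cos(3*s - 4).
Then F(1) - F(0) = (-cos(1)) - (-cos(4)) = cos(4) - cos(1).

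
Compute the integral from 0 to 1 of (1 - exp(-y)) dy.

An antiderivative is F(y) = y + exp(-y).
Then F(1) - F(0) = (exp(-1) + 1) - (1) = exp(-1).

exp(-1)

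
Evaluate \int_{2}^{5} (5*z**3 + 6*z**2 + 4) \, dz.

By the power rule, an antiderivative is F(z) = 5*z**4/4 + 2*z**3 + 4*z.
Then F(5) - F(2) = (4205/4) - (44) = 4029/4.

4029/4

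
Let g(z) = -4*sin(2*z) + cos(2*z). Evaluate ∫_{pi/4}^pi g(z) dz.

3/2

An antiderivative is F(z) = sin(2*z)/2 + 2*cos(2*z).
Then F(pi) - F(pi/4) = (2) - (1/2) = 3/2.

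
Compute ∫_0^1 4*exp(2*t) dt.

-2 + 2*exp(2)

An antiderivative is F(t) = 2*exp(2*t).
Then F(1) - F(0) = (2*exp(2)) - (2) = -2 + 2*exp(2).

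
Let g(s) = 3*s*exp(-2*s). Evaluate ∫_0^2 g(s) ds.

Integrate by parts once (u = s, dv = 3*exp(-2*s) ds).
An antiderivative is F(s) = (-6*s - 3)*exp(-2*s)/4.
Then F(2) - F(0) = (-15*exp(-4)/4) - (-3/4) = 3/4 - 15*exp(-4)/4.

3/4 - 15*exp(-4)/4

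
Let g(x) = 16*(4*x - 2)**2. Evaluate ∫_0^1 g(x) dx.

Let u = 4*x - 2, so du = 4 dx. When x = 0, u = -2; when x = 1, u = 2.
The integral becomes 4·∫ u**2 du from -2 to 2, with antiderivative 4*u**3/3.
Back in x: F(x) = 4*(4*x - 2)**3/3.
Then F(1) - F(0) = (32/3) - (-32/3) = 64/3.

64/3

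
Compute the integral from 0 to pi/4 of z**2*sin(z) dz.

Integrate by parts twice (u = z^2, dv = sin(z) dz).
An antiderivative is F(z) = -z**2*cos(z) + 2*z*sin(z) + 2*cos(z).
Then F(pi/4) - F(0) = (sqrt(2)*(-pi**2 + 8*pi + 32)/32) - (2) = -2 - sqrt(2)*pi**2/32 + sqrt(2)*pi/4 + sqrt(2).

-2 - sqrt(2)*pi**2/32 + sqrt(2)*pi/4 + sqrt(2)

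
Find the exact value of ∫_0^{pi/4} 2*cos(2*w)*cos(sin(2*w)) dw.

Let u = sin(2*w), so du = 2*cos(2*w) dw. When w = 0, u = 0; when w = pi/4, u = 1.
The integral becomes ∫ cos(u) du from 0 to 1, with antiderivative sin(u).
Back in w: F(w) = sin(sin(2*w)).
Then F(pi/4) - F(0) = (sin(1)) - (0) = sin(1).

sin(1)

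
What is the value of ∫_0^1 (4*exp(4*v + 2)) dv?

Let u = 4*v + 2, so du = 4 dv. When v = 0, u = 2; when v = 1, u = 6.
The integral becomes ∫ exp(u) du from 2 to 6, with antiderivative exp(u).
Back in v: F(v) = exp(4*v + 2).
Then F(1) - F(0) = (exp(6)) - (exp(2)) = -exp(2) + exp(6).

-exp(2) + exp(6)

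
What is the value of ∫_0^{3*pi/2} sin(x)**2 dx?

Use the identity sin^2(x) = (1 - cos(2*x))/2.
An antiderivative is F(x) = x/2 - sin(2*x)/4.
Then F(3*pi/2) - F(0) = (3*pi/4) - (0) = 3*pi/4.

3*pi/4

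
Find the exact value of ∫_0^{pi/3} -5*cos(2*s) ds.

-5*sqrt(3)/4

An antiderivative is F(s) = -5*sin(2*s)/2.
Then F(pi/3) - F(0) = (-5*sqrt(3)/4) - (0) = -5*sqrt(3)/4.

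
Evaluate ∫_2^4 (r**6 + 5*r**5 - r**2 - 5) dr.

118726/21

By the power rule, an antiderivative is F(r) = r**7/7 + 5*r**6/6 - r**3/3 - 5*r.
Then F(4) - F(2) = (39988/7) - (1238/21) = 118726/21.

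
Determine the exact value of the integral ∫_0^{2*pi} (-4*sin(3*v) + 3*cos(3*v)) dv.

0

An antiderivative is F(v) = sin(3*v) + 4*cos(3*v)/3.
Then F(2*pi) - F(0) = (4/3) - (4/3) = 0.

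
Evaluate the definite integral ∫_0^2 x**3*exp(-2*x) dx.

3/8 - 71*exp(-4)/8

Integrate by parts 3 times (u = x^3, dv = exp(-2*x) dx).
An antiderivative is F(x) = (-4*x**3 - 6*x**2 - 6*x - 3)*exp(-2*x)/8.
Then F(2) - F(0) = (-71*exp(-4)/8) - (-3/8) = 3/8 - 71*exp(-4)/8.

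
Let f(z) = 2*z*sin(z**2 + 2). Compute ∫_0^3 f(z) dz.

cos(2) - cos(11)

Let u = z**2 + 2, so du = 2*z dz. When z = 0, u = 2; when z = 3, u = 11.
The integral becomes ∫ sin(u) du from 2 to 11, with antiderivative -cos(u).
Back in z: F(z) = -cos(z**2 + 2).
Then F(3) - F(0) = (-cos(11)) - (-cos(2)) = cos(2) - cos(11).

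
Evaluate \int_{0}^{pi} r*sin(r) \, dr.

Integrate by parts once (u = r, dv = sin(r) dr).
An antiderivative is F(r) = -r*cos(r) + sin(r).
Then F(pi) - F(0) = (pi) - (0) = pi.

pi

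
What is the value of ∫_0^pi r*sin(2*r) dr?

-pi/2

Integrate by parts once (u = r, dv = sin(2*r) dr).
An antiderivative is F(r) = -r*cos(2*r)/2 + sin(2*r)/4.
Then F(pi) - F(0) = (-pi/2) - (0) = -pi/2.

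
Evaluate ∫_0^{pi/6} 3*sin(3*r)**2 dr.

pi/4

Use the identity sin^2(3*r) = (1 - cos(6*r))/2.
An antiderivative is F(r) = 3*r/2 - sin(6*r)/4.
Then F(pi/6) - F(0) = (pi/4) - (0) = pi/4.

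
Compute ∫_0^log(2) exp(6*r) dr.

Let u = exp(r), so du = exp(r) dr. When r = 0, u = 1; when r = log(2), u = 2.
The integral becomes ∫ u**5 du from 1 to 2, with antiderivative u**6/6.
Back in r: F(r) = exp(6*r)/6.
Then F(log(2)) - F(0) = (32/3) - (1/6) = 21/2.

21/2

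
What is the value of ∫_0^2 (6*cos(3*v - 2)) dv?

Let u = 3*v - 2, so du = 3 dv. When v = 0, u = -2; when v = 2, u = 4.
The integral becomes 2·∫ cos(u) du from -2 to 4, with antiderivative 2*sin(u).
Back in v: F(v) = 2*sin(3*v - 2).
Then F(2) - F(0) = (2*sin(4)) - (-2*sin(2)) = 2*sin(4) + 2*sin(2).

2*sin(4) + 2*sin(2)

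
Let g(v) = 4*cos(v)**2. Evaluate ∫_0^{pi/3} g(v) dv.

Use the identity cos^2(v) = (1 + cos(2*v))/2.
An antiderivative is F(v) = 2*v + sin(2*v).
Then F(pi/3) - F(0) = (sqrt(3)/2 + 2*pi/3) - (0) = sqrt(3)/2 + 2*pi/3.

sqrt(3)/2 + 2*pi/3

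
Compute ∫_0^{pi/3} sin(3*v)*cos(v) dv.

Use the identity sin(3*v)cos(v) = [sin(4*v) + sin(2*v)]/2.
An antiderivative is F(v) = -cos(2*v)/4 - cos(4*v)/8.
Then F(pi/3) - F(0) = (3/16) - (-3/8) = 9/16.

9/16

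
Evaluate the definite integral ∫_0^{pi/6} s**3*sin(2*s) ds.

-3*sqrt(3)/16 - pi**3/864 + sqrt(3)*pi**2/96 + pi/16

Integrate by parts 3 times (u = s^3, dv = sin(2*s) ds).
An antiderivative is F(s) = -s**3*cos(2*s)/2 + 3*s**2*sin(2*s)/4 + 3*s*cos(2*s)/4 - 3*sin(2*s)/8.
Then F(pi/6) - F(0) = (-3*sqrt(3)/16 - pi**3/864 + sqrt(3)*pi**2/96 + pi/16) - (0) = -3*sqrt(3)/16 - pi**3/864 + sqrt(3)*pi**2/96 + pi/16.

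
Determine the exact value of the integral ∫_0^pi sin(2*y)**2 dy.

pi/2

Use the identity sin^2(2*y) = (1 - cos(4*y))/2.
An antiderivative is F(y) = y/2 - sin(4*y)/8.
Then F(pi) - F(0) = (pi/2) - (0) = pi/2.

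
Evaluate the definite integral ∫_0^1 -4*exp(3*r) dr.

An antiderivative is F(r) = -4*exp(3*r)/3.
Then F(1) - F(0) = (-4*exp(3)/3) - (-4/3) = 4/3 - 4*exp(3)/3.

4/3 - 4*exp(3)/3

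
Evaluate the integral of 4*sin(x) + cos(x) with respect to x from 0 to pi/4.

4 - 3*sqrt(2)/2

An antiderivative is F(x) = sin(x) - 4*cos(x).
Then F(pi/4) - F(0) = (-3*sqrt(2)/2) - (-4) = 4 - 3*sqrt(2)/2.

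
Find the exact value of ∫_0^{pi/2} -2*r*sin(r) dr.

-2

Integrate by parts once (u = r, dv = -2*sin(r) dr).
An antiderivative is F(r) = 2*r*cos(r) - 2*sin(r).
Then F(pi/2) - F(0) = (-2) - (0) = -2.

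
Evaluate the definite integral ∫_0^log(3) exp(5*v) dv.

Let u = exp(v), so du = exp(v) dv. When v = 0, u = 1; when v = log(3), u = 3.
The integral becomes ∫ u**4 du from 1 to 3, with antiderivative u**5/5.
Back in v: F(v) = exp(5*v)/5.
Then F(log(3)) - F(0) = (243/5) - (1/5) = 242/5.

242/5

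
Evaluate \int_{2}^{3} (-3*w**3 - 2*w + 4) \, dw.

-199/4

By the power rule, an antiderivative is F(w) = -3*w**4/4 - w**2 + 4*w.
Then F(3) - F(2) = (-231/4) - (-8) = -199/4.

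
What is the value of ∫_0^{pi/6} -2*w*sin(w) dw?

Integrate by parts once (u = w, dv = -2*sin(w) dw).
An antiderivative is F(w) = 2*w*cos(w) - 2*sin(w).
Then F(pi/6) - F(0) = (-1 + sqrt(3)*pi/6) - (0) = -1 + sqrt(3)*pi/6.

-1 + sqrt(3)*pi/6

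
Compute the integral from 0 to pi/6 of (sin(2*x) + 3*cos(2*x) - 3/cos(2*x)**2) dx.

1/4 - 3*sqrt(3)/4

An antiderivative is F(x) = 3*sin(2*x)/2 - cos(2*x)/2 - 3*tan(2*x)/2.
Then F(pi/6) - F(0) = (-3*sqrt(3)/4 - 1/4) - (-1/2) = 1/4 - 3*sqrt(3)/4.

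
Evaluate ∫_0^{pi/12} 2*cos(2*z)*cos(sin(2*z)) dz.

sin(1/2)

Let u = sin(2*z), so du = 2*cos(2*z) dz. When z = 0, u = 0; when z = pi/12, u = 1/2.
The integral becomes ∫ cos(u) du from 0 to 1/2, with antiderivative sin(u).
Back in z: F(z) = sin(sin(2*z)).
Then F(pi/12) - F(0) = (sin(1/2)) - (0) = sin(1/2).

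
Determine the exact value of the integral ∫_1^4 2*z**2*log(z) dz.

-14 + 256*log(2)/3

Integrate by parts once (u = ln z, dv = 2*z**2 dz).
An antiderivative is F(z) = 2*z**3*(3*log(z) - 1)/9.
Then F(4) - F(1) = (-128/9 + 256*log(2)/3) - (-2/9) = -14 + 256*log(2)/3.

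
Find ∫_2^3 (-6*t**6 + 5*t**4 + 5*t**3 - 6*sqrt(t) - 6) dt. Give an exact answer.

By the power rule, an antiderivative is F(t) = -6*t**7/7 + t**5 + 5*t**4/4 - 4*t**(3/2) - 6*t.
Then F(3) - F(2) = (-43353/28 - 12*sqrt(3)) - (-488/7 - 8*sqrt(2)) = -41401/28 - 12*sqrt(3) + 8*sqrt(2).

-41401/28 - 12*sqrt(3) + 8*sqrt(2)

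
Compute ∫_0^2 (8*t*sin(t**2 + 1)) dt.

Let u = t**2 + 1, so du = 2*t dt. When t = 0, u = 1; when t = 2, u = 5.
The integral becomes 4·∫ sin(u) du from 1 to 5, with antiderivative -4*cos(u).
Back in t: F(t) = -4*cos(t**2 + 1).
Then F(2) - F(0) = (-4*cos(5)) - (-4*cos(1)) = -4*cos(5) + 4*cos(1).

-4*cos(5) + 4*cos(1)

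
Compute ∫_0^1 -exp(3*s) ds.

1/3 - exp(3)/3

An antiderivative is F(s) = -exp(3*s)/3.
Then F(1) - F(0) = (-exp(3)/3) - (-1/3) = 1/3 - exp(3)/3.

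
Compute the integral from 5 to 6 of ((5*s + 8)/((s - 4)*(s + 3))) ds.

log(18)

Factor the denominator: s**2 - s - 12 = (s + 3)(s - 4).
Partial fractions: (5*s + 8)/((s - 4)*(s + 3)) = 1/(s + 3) + 4/(s - 4).
An antiderivative is F(s) = 4*log(s - 4) + log(s + 3).
Then F(6) - F(5) = (2*log(3) + 4*log(2)) - (log(8)) = log(18).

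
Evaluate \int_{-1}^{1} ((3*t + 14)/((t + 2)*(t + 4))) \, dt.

-log(5) + 5*log(3)

Factor the denominator: t**2 + 6*t + 8 = (t + 4)(t + 2).
Partial fractions: (3*t + 14)/((t + 2)*(t + 4)) = -1/(t + 4) + 4/(t + 2).
An antiderivative is F(t) = 4*log(t + 2) - log(t + 4).
Then F(1) - F(-1) = (log(81/5)) - (-log(3)) = -log(5) + 5*log(3).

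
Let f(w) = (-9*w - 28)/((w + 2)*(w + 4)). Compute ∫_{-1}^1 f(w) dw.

Factor the denominator: w**2 + 6*w + 8 = (w + 4)(w + 2).
Partial fractions: (-9*w - 28)/((w + 2)*(w + 4)) = -4/(w + 4) - 5/(w + 2).
An antiderivative is F(w) = -5*log(w + 2) - 4*log(w + 4).
Then F(1) - F(-1) = (-4*log(5) - 5*log(3)) - (-log(81)) = -4*log(5) - log(3).

-4*log(5) - log(3)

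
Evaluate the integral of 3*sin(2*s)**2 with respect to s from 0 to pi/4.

Use the identity sin^2(2*s) = (1 - cos(4*s))/2.
An antiderivative is F(s) = 3*s/2 - 3*sin(4*s)/8.
Then F(pi/4) - F(0) = (3*pi/8) - (0) = 3*pi/8.

3*pi/8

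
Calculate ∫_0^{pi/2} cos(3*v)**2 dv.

pi/4

Use the identity cos^2(3*v) = (1 + cos(6*v))/2.
An antiderivative is F(v) = v/2 + sin(6*v)/12.
Then F(pi/2) - F(0) = (pi/4) - (0) = pi/4.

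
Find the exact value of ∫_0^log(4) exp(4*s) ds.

255/4

Let u = exp(s), so du = exp(s) ds. When s = 0, u = 1; when s = log(4), u = 4.
The integral becomes ∫ u**3 du from 1 to 4, with antiderivative u**4/4.
Back in s: F(s) = exp(4*s)/4.
Then F(log(4)) - F(0) = (64) - (1/4) = 255/4.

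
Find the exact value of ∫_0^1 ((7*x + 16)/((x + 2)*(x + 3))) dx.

-3*log(3) + 8*log(2)

Factor the denominator: x**2 + 5*x + 6 = (x + 3)(x + 2).
Partial fractions: (7*x + 16)/((x + 2)*(x + 3)) = 5/(x + 3) + 2/(x + 2).
An antiderivative is F(x) = 2*log(x + 2) + 5*log(x + 3).
Then F(1) - F(0) = (2*log(3) + 10*log(2)) - (2*log(2) + 5*log(3)) = -3*log(3) + 8*log(2).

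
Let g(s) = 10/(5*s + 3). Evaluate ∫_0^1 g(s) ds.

Let u = 5*s + 3, so du = 5 ds. When s = 0, u = 3; when s = 1, u = 8.
The integral becomes 2·∫ 1/u du from 3 to 8, with antiderivative 2*log(u).
Back in s: F(s) = 2*log(5*s + 3).
Then F(1) - F(0) = (log(64)) - (log(9)) = log(64/9).

log(64/9)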